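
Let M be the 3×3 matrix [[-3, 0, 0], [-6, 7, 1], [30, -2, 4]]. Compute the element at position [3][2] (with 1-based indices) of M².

-22

Characteristic polynomial: s^3 - 8s^2 - 3s + 90 = (s - 6)(s - 5)(s + 3), so the eigenvalues are -3, 5, 6.
s=-3: eigenvector (1, 1, -4).
s=5: eigenvector (0, 1, -2).
s=6: eigenvector (0, 1, -1).
P = [[1, 0, 0], [1, 1, 1], [-4, -2, -1]], D = diag(-3, 5, 6), P⁻¹ = [[1, 0, 0], [-3, -1, -1], [2, 2, 1]].
M² = P·diag(9, 25, 36)·P⁻¹ = [[9, 0, 0], [6, 47, 11], [42, -22, 14]].
The requested entry is -22.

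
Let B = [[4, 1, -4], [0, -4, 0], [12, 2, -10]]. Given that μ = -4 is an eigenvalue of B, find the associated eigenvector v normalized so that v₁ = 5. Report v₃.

B + 4I = [[8, 1, -4], [0, 0, 0], [12, 2, -6]].
Solving (B + 4I)v = 0 gives the eigenspace spanned by (5, 0, 10).
With v₁ = 5, v = (5, 0, 10), so v₃ = 10.

10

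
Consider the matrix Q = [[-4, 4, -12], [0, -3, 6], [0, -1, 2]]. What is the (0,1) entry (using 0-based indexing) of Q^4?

-256

Characteristic polynomial: r^3 + 5r^2 + 4r = r(r + 1)(r + 4), so the eigenvalues are -4, -1, 0.
r=-4: eigenvector (1, 0, 0).
r=-1: eigenvector (0, 3, 1).
r=0: eigenvector (-1, 2, 1).
P = [[1, 0, -1], [0, 3, 2], [0, 1, 1]], D = diag(-4, -1, 0), P⁻¹ = [[1, -1, 3], [0, 1, -2], [0, -1, 3]].
Q⁴ = P·diag(256, 1, 0)·P⁻¹ = [[256, -256, 768], [0, 3, -6], [0, 1, -2]].
The requested entry is -256.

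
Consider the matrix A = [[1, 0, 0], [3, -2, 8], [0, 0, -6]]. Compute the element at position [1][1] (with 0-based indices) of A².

4

Characteristic polynomial: s^3 + 7s^2 + 4s - 12 = (s - 1)(s + 2)(s + 6), so the eigenvalues are -6, -2, 1.
s=1: eigenvector (1, 1, 0).
s=-2: eigenvector (0, 1, 0).
s=-6: eigenvector (0, -2, 1).
P = [[1, 0, 0], [1, 1, -2], [0, 0, 1]], D = diag(1, -2, -6), P⁻¹ = [[1, 0, 0], [-1, 1, 2], [0, 0, 1]].
A² = P·diag(1, 4, 36)·P⁻¹ = [[1, 0, 0], [-3, 4, -64], [0, 0, 36]].
The requested entry is 4.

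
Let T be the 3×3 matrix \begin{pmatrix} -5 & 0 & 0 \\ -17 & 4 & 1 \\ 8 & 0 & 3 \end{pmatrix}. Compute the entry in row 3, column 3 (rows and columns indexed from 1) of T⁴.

Characteristic polynomial: μ^3 - 2μ^2 - 23μ + 60 = (μ - 4)(μ - 3)(μ + 5), so the eigenvalues are -5, 3, 4.
μ=-5: eigenvector (1, 2, -1).
μ=4: eigenvector (0, 1, 0).
μ=3: eigenvector (0, -1, 1).
P = [[1, 0, 0], [2, 1, -1], [-1, 0, 1]], D = diag(-5, 4, 3), P⁻¹ = [[1, 0, 0], [-1, 1, 1], [1, 0, 1]].
T⁴ = P·diag(625, 256, 81)·P⁻¹ = [[625, 0, 0], [913, 256, 175], [-544, 0, 81]].
The requested entry is 81.

81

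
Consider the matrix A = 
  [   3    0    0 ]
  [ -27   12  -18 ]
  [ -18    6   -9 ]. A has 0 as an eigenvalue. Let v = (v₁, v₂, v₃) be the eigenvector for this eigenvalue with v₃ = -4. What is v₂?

A = [[3, 0, 0], [-27, 12, -18], [-18, 6, -9]].
Solving (A)v = 0 gives the eigenspace spanned by (0, -6, -4).
With v₃ = -4, v = (0, -6, -4), so v₂ = -6.

-6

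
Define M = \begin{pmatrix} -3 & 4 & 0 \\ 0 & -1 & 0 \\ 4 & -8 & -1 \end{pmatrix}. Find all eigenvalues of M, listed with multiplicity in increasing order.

-3, -1, -1

Characteristic polynomial: p(λ) = λ^3 + 5λ^2 + 7λ + 3 = (λ + 1)^2(λ + 3).
Roots (with multiplicity): -3, -1, -1.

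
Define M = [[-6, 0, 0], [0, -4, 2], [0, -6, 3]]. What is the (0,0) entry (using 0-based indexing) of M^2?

Characteristic polynomial: μ^3 + 7μ^2 + 6μ = μ(μ + 1)(μ + 6), so the eigenvalues are -6, -1, 0.
μ=-6: eigenvector (1, 0, 0).
μ=0: eigenvector (0, 1, 2).
μ=-1: eigenvector (0, -2, -3).
P = [[1, 0, 0], [0, 1, -2], [0, 2, -3]], D = diag(-6, 0, -1), P⁻¹ = [[1, 0, 0], [0, -3, 2], [0, -2, 1]].
M² = P·diag(36, 0, 1)·P⁻¹ = [[36, 0, 0], [0, 4, -2], [0, 6, -3]].
The requested entry is 36.

36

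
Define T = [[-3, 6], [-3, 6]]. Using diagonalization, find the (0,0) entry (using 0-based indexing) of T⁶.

-729

Characteristic polynomial: μ^2 - 3μ = μ(μ - 3), so the eigenvalues are 0, 3.
μ=0: eigenvector (2, 1).
μ=3: eigenvector (-1, -1).
P = [[2, -1], [1, -1]], D = diag(0, 3), P⁻¹ = [[1, -1], [1, -2]].
T⁶ = P·diag(0, 729)·P⁻¹ = [[-729, 1458], [-729, 1458]].
The requested entry is -729.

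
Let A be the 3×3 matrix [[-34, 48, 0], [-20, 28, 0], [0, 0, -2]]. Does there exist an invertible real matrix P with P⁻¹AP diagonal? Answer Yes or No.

Yes

Characteristic polynomial: p(t) = t^3 + 8t^2 + 20t + 16 = (t + 2)^2(t + 4).
t = -2 has algebraic multiplicity 2; rank(A + 2I) = 1, so geometric multiplicity = 2.
Every eigenvalue has geometric = algebraic multiplicity, so A is diagonalizable.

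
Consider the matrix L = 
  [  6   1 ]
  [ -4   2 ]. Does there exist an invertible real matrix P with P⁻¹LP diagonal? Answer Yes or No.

Characteristic polynomial: p(λ) = λ^2 - 8λ + 16 = (λ - 4)^2.
λ = 4 has algebraic multiplicity 2; rank(L − 4I) = 1, so geometric multiplicity = 1.
Geometric multiplicity < algebraic multiplicity, so L is not diagonalizable.

No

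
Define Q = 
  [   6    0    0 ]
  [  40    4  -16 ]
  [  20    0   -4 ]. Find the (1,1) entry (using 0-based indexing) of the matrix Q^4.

256

Characteristic polynomial: λ^3 - 6λ^2 - 16λ + 96 = (λ - 6)(λ - 4)(λ + 4), so the eigenvalues are -4, 4, 6.
λ=-4: eigenvector (0, 2, 1).
λ=4: eigenvector (0, 1, 0).
λ=6: eigenvector (1, 4, 2).
P = [[0, 0, 1], [2, 1, 4], [1, 0, 2]], D = diag(-4, 4, 6), P⁻¹ = [[-2, 0, 1], [0, 1, -2], [1, 0, 0]].
Q⁴ = P·diag(256, 256, 1296)·P⁻¹ = [[1296, 0, 0], [4160, 256, 0], [2080, 0, 256]].
The requested entry is 256.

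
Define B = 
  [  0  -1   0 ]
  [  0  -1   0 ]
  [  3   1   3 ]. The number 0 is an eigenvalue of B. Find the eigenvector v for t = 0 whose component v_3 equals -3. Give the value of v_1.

3

B = [[0, -1, 0], [0, -1, 0], [3, 1, 3]].
Solving (B)v = 0 gives the eigenspace spanned by (3, 0, -3).
With v_3 = -3, v = (3, 0, -3), so v_1 = 3.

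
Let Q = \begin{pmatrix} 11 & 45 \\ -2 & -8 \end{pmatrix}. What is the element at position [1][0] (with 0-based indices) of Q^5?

Characteristic polynomial: s^2 - 3s + 2 = (s - 2)(s - 1), so the eigenvalues are 1, 2.
s=1: eigenvector (-9, 2).
s=2: eigenvector (-5, 1).
P = [[-9, -5], [2, 1]], D = diag(1, 2), P⁻¹ = [[1, 5], [-2, -9]].
Q⁵ = P·diag(1, 32)·P⁻¹ = [[311, 1395], [-62, -278]].
The requested entry is -62.

-62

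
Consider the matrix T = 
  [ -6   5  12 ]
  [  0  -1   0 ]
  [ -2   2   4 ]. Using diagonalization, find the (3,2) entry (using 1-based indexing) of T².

Characteristic polynomial: λ^3 + 3λ^2 + 2λ = λ(λ + 1)(λ + 2), so the eigenvalues are -2, -1, 0.
λ=-2: eigenvector (3, 0, 1).
λ=-1: eigenvector (1, 1, 0).
λ=0: eigenvector (2, 0, 1).
P = [[3, 1, 2], [0, 1, 0], [1, 0, 1]], D = diag(-2, -1, 0), P⁻¹ = [[1, -1, -2], [0, 1, 0], [-1, 1, 3]].
T² = P·diag(4, 1, 0)·P⁻¹ = [[12, -11, -24], [0, 1, 0], [4, -4, -8]].
The requested entry is -4.

-4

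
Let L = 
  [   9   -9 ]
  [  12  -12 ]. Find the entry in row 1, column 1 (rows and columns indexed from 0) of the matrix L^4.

324

Characteristic polynomial: λ^2 + 3λ = λ(λ + 3), so the eigenvalues are -3, 0.
λ=0: eigenvector (1, 1).
λ=-3: eigenvector (3, 4).
P = [[1, 3], [1, 4]], D = diag(0, -3), P⁻¹ = [[4, -3], [-1, 1]].
L⁴ = P·diag(0, 81)·P⁻¹ = [[-243, 243], [-324, 324]].
The requested entry is 324.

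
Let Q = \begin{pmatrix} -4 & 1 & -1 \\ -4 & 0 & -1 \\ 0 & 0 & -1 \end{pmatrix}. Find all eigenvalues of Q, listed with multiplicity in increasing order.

-2, -2, -1

Characteristic polynomial: p(s) = s^3 + 5s^2 + 8s + 4 = (s + 1)(s + 2)^2.
Roots (with multiplicity): -2, -2, -1.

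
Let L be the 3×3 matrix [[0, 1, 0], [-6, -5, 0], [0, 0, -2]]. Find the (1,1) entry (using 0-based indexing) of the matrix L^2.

Characteristic polynomial: r^3 + 7r^2 + 16r + 12 = (r + 2)^2(r + 3), so the eigenvalues are -3, -2, -2.
r=-2: eigenvector (1, -2, 0).
r=-3: eigenvector (-1, 3, 0).
r=-2: eigenvector (-1, 2, 1).
P = [[1, -1, -1], [-2, 3, 2], [0, 0, 1]], D = diag(-2, -3, -2), P⁻¹ = [[3, 1, 1], [2, 1, 0], [0, 0, 1]].
L² = P·diag(4, 9, 4)·P⁻¹ = [[-6, -5, 0], [30, 19, 0], [0, 0, 4]].
The requested entry is 19.

19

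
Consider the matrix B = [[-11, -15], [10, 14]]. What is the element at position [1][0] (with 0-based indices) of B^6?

8190

Characteristic polynomial: s^2 - 3s - 4 = (s - 4)(s + 1), so the eigenvalues are -1, 4.
s=-1: eigenvector (3, -2).
s=4: eigenvector (1, -1).
P = [[3, 1], [-2, -1]], D = diag(-1, 4), P⁻¹ = [[1, 1], [-2, -3]].
B⁶ = P·diag(1, 4096)·P⁻¹ = [[-8189, -12285], [8190, 12286]].
The requested entry is 8190.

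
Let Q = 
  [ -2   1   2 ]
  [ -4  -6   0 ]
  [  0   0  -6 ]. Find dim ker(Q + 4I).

1

Q + 4I = [[2, 1, 2], [-4, -2, 0], [0, 0, -2]].
This matrix has rank 2, so its null space has dimension 3 − 2 = 1.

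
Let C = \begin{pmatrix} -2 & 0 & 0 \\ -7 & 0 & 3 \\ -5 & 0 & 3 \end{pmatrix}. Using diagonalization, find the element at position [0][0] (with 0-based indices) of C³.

-8

Characteristic polynomial: λ^3 - λ^2 - 6λ = λ(λ - 3)(λ + 2), so the eigenvalues are -2, 0, 3.
λ=-2: eigenvector (1, 2, 1).
λ=3: eigenvector (0, 1, 1).
λ=0: eigenvector (0, 1, 0).
P = [[1, 0, 0], [2, 1, 1], [1, 1, 0]], D = diag(-2, 3, 0), P⁻¹ = [[1, 0, 0], [-1, 0, 1], [-1, 1, -1]].
C³ = P·diag(-8, 27, 0)·P⁻¹ = [[-8, 0, 0], [-43, 0, 27], [-35, 0, 27]].
The requested entry is -8.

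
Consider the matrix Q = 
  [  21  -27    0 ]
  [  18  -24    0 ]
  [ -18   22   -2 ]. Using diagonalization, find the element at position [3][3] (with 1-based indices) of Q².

Characteristic polynomial: r^3 + 5r^2 - 12r - 36 = (r - 3)(r + 2)(r + 6), so the eigenvalues are -6, -2, 3.
r=-6: eigenvector (1, 1, -1).
r=3: eigenvector (3, 2, -2).
r=-2: eigenvector (0, 0, 1).
P = [[1, 3, 0], [1, 2, 0], [-1, -2, 1]], D = diag(-6, 3, -2), P⁻¹ = [[-2, 3, 0], [1, -1, 0], [0, 1, 1]].
Q² = P·diag(36, 9, 4)·P⁻¹ = [[-45, 81, 0], [-54, 90, 0], [54, -86, 4]].
The requested entry is 4.

4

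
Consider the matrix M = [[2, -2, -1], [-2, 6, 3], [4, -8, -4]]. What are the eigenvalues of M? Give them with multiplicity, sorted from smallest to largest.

Characteristic polynomial: p(r) = r^3 - 4r^2 + 4r = r(r - 2)^2.
Roots (with multiplicity): 0, 2, 2.

0, 2, 2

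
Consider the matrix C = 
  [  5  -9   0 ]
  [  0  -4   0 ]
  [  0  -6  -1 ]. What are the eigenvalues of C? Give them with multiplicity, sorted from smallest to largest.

-4, -1, 5

Characteristic polynomial: p(s) = s^3 - 21s - 20 = (s - 5)(s + 1)(s + 4).
Roots (with multiplicity): -4, -1, 5.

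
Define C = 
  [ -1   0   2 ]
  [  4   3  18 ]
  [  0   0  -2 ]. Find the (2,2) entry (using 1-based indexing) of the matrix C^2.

9

Characteristic polynomial: s^3 - 7s - 6 = (s - 3)(s + 1)(s + 2), so the eigenvalues are -2, -1, 3.
s=-1: eigenvector (1, -1, 0).
s=3: eigenvector (0, 1, 0).
s=-2: eigenvector (-2, -2, 1).
P = [[1, 0, -2], [-1, 1, -2], [0, 0, 1]], D = diag(-1, 3, -2), P⁻¹ = [[1, 0, 2], [1, 1, 4], [0, 0, 1]].
C² = P·diag(1, 9, 4)·P⁻¹ = [[1, 0, -6], [8, 9, 26], [0, 0, 4]].
The requested entry is 9.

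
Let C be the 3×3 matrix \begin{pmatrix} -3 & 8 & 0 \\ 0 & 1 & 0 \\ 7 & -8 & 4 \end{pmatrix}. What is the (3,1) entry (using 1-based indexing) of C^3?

Characteristic polynomial: λ^3 - 2λ^2 - 11λ + 12 = (λ - 4)(λ - 1)(λ + 3), so the eigenvalues are -3, 1, 4.
λ=-3: eigenvector (1, 0, -1).
λ=1: eigenvector (2, 1, -2).
λ=4: eigenvector (0, 0, 1).
P = [[1, 2, 0], [0, 1, 0], [-1, -2, 1]], D = diag(-3, 1, 4), P⁻¹ = [[1, -2, 0], [0, 1, 0], [1, 0, 1]].
C³ = P·diag(-27, 1, 64)·P⁻¹ = [[-27, 56, 0], [0, 1, 0], [91, -56, 64]].
The requested entry is 91.

91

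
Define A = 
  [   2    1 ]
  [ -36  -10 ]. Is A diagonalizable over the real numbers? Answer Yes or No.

Characteristic polynomial: p(r) = r^2 + 8r + 16 = (r + 4)^2.
r = -4 has algebraic multiplicity 2; rank(A + 4I) = 1, so geometric multiplicity = 1.
Geometric multiplicity < algebraic multiplicity, so A is not diagonalizable.

No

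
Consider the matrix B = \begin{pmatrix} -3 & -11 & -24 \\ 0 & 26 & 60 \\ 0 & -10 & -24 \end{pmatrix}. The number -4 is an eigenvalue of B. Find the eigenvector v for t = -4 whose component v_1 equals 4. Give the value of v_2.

B + 4I = [[1, -11, -24], [0, 30, 60], [0, -10, -20]].
Solving (B + 4I)v = 0 gives the eigenspace spanned by (4, -4, 2).
With v_1 = 4, v = (4, -4, 2), so v_2 = -4.

-4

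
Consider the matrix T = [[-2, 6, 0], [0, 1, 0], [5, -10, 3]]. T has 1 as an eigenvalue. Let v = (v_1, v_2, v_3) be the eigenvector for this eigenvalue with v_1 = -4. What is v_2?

T − 1I = [[-3, 6, 0], [0, 0, 0], [5, -10, 2]].
Solving (T − 1I)v = 0 gives the eigenspace spanned by (-4, -2, 0).
With v_1 = -4, v = (-4, -2, 0), so v_2 = -2.

-2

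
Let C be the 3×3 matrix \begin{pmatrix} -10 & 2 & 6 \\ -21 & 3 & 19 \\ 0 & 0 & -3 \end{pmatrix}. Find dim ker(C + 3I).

1

C + 3I = [[-7, 2, 6], [-21, 6, 19], [0, 0, 0]].
This matrix has rank 2, so its null space has dimension 3 − 2 = 1.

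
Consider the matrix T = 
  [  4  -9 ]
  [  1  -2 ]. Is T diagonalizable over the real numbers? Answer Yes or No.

Characteristic polynomial: p(r) = r^2 - 2r + 1 = (r - 1)^2.
r = 1 has algebraic multiplicity 2; rank(T − 1I) = 1, so geometric multiplicity = 1.
Geometric multiplicity < algebraic multiplicity, so T is not diagonalizable.

No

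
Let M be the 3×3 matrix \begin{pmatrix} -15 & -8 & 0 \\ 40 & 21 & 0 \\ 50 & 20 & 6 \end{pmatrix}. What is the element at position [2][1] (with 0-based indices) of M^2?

Characteristic polynomial: λ^3 - 12λ^2 + 41λ - 30 = (λ - 6)(λ - 5)(λ - 1), so the eigenvalues are 1, 5, 6.
λ=1: eigenvector (1, -2, -2).
λ=5: eigenvector (-2, 5, 0).
λ=6: eigenvector (0, 0, 1).
P = [[1, -2, 0], [-2, 5, 0], [-2, 0, 1]], D = diag(1, 5, 6), P⁻¹ = [[5, 2, 0], [2, 1, 0], [10, 4, 1]].
M² = P·diag(1, 25, 36)·P⁻¹ = [[-95, -48, 0], [240, 121, 0], [350, 140, 36]].
The requested entry is 140.

140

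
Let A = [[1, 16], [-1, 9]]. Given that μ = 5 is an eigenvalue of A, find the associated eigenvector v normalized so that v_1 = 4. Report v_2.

A − 5I = [[-4, 16], [-1, 4]].
Solving (A − 5I)v = 0 gives the eigenspace spanned by (4, 1).
With v_1 = 4, v = (4, 1), so v_2 = 1.

1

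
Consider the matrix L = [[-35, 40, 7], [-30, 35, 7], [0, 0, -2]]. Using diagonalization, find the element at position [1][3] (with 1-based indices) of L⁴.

609

Characteristic polynomial: s^3 + 2s^2 - 25s - 50 = (s - 5)(s + 2)(s + 5), so the eigenvalues are -5, -2, 5.
s=-5: eigenvector (4, 3, 0).
s=5: eigenvector (1, 1, 0).
s=-2: eigenvector (-1, -1, 1).
P = [[4, 1, -1], [3, 1, -1], [0, 0, 1]], D = diag(-5, 5, -2), P⁻¹ = [[1, -1, 0], [-3, 4, 1], [0, 0, 1]].
L⁴ = P·diag(625, 625, 16)·P⁻¹ = [[625, 0, 609], [0, 625, 609], [0, 0, 16]].
The requested entry is 609.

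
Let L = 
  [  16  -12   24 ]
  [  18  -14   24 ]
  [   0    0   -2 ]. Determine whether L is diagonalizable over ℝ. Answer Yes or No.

Characteristic polynomial: p(r) = r^3 - 12r - 16 = (r - 4)(r + 2)^2.
r = -2 has algebraic multiplicity 2; rank(L + 2I) = 1, so geometric multiplicity = 2.
Every eigenvalue has geometric = algebraic multiplicity, so L is diagonalizable.

Yes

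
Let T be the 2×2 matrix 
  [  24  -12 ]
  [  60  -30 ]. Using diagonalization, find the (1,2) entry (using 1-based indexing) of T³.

Characteristic polynomial: λ^2 + 6λ = λ(λ + 6), so the eigenvalues are -6, 0.
λ=0: eigenvector (1, 2).
λ=-6: eigenvector (2, 5).
P = [[1, 2], [2, 5]], D = diag(0, -6), P⁻¹ = [[5, -2], [-2, 1]].
T³ = P·diag(0, -216)·P⁻¹ = [[864, -432], [2160, -1080]].
The requested entry is -432.

-432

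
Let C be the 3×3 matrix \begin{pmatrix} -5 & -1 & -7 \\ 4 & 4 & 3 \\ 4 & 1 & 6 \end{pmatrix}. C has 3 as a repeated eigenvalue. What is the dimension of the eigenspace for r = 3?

1

C − 3I = [[-8, -1, -7], [4, 1, 3], [4, 1, 3]].
This matrix has rank 2, so its null space has dimension 3 − 2 = 1.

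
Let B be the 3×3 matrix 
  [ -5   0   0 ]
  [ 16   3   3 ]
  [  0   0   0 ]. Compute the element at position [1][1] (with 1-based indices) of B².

Characteristic polynomial: λ^3 + 2λ^2 - 15λ = λ(λ - 3)(λ + 5), so the eigenvalues are -5, 0, 3.
λ=-5: eigenvector (1, -2, 0).
λ=3: eigenvector (0, 1, 0).
λ=0: eigenvector (0, -1, 1).
P = [[1, 0, 0], [-2, 1, -1], [0, 0, 1]], D = diag(-5, 3, 0), P⁻¹ = [[1, 0, 0], [2, 1, 1], [0, 0, 1]].
B² = P·diag(25, 9, 0)·P⁻¹ = [[25, 0, 0], [-32, 9, 9], [0, 0, 0]].
The requested entry is 25.

25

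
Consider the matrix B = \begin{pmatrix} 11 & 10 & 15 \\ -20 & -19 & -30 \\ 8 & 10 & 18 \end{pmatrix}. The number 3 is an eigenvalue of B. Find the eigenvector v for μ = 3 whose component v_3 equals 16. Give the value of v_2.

B − 3I = [[8, 10, 15], [-20, -22, -30], [8, 10, 15]].
Solving (B − 3I)v = 0 gives the eigenspace spanned by (20, -40, 16).
With v_3 = 16, v = (20, -40, 16), so v_2 = -40.

-40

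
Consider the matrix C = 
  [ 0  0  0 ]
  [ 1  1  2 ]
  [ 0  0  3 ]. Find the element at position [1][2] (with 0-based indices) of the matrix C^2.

8

Characteristic polynomial: r^3 - 4r^2 + 3r = r(r - 3)(r - 1), so the eigenvalues are 0, 1, 3.
r=0: eigenvector (1, -1, 0).
r=3: eigenvector (0, 1, 1).
r=1: eigenvector (0, 1, 0).
P = [[1, 0, 0], [-1, 1, 1], [0, 1, 0]], D = diag(0, 3, 1), P⁻¹ = [[1, 0, 0], [0, 0, 1], [1, 1, -1]].
C² = P·diag(0, 9, 1)·P⁻¹ = [[0, 0, 0], [1, 1, 8], [0, 0, 9]].
The requested entry is 8.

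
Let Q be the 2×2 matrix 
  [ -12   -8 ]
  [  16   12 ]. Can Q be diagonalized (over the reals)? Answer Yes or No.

Characteristic polynomial: p(s) = s^2 - 16 = (s - 4)(s + 4).
All 2 eigenvalues are distinct, so Q is diagonalizable.

Yes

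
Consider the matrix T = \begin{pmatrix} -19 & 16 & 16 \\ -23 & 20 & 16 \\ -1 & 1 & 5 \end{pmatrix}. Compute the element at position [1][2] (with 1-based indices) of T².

32

Characteristic polynomial: λ^3 - 6λ^2 - 7λ + 60 = (λ - 5)(λ - 4)(λ + 3), so the eigenvalues are -3, 4, 5.
λ=-3: eigenvector (1, 1, 0).
λ=4: eigenvector (0, 1, -1).
λ=5: eigenvector (2, 2, 1).
P = [[1, 0, 2], [1, 1, 2], [0, -1, 1]], D = diag(-3, 4, 5), P⁻¹ = [[3, -2, -2], [-1, 1, 0], [-1, 1, 1]].
T² = P·diag(9, 16, 25)·P⁻¹ = [[-23, 32, 32], [-39, 48, 32], [-9, 9, 25]].
The requested entry is 32.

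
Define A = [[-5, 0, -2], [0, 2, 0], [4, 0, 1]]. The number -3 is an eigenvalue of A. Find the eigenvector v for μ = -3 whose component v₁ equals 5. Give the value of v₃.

-5

A + 3I = [[-2, 0, -2], [0, 5, 0], [4, 0, 4]].
Solving (A + 3I)v = 0 gives the eigenspace spanned by (5, 0, -5).
With v₁ = 5, v = (5, 0, -5), so v₃ = -5.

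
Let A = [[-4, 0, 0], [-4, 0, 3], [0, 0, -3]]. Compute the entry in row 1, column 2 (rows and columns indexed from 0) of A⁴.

Characteristic polynomial: λ^3 + 7λ^2 + 12λ = λ(λ + 3)(λ + 4), so the eigenvalues are -4, -3, 0.
λ=-4: eigenvector (1, 1, 0).
λ=0: eigenvector (0, 1, 0).
λ=-3: eigenvector (0, -1, 1).
P = [[1, 0, 0], [1, 1, -1], [0, 0, 1]], D = diag(-4, 0, -3), P⁻¹ = [[1, 0, 0], [-1, 1, 1], [0, 0, 1]].
A⁴ = P·diag(256, 0, 81)·P⁻¹ = [[256, 0, 0], [256, 0, -81], [0, 0, 81]].
The requested entry is -81.

-81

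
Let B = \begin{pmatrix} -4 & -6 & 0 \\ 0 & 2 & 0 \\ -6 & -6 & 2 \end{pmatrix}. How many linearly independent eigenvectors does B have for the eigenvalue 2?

B − 2I = [[-6, -6, 0], [0, 0, 0], [-6, -6, 0]].
This matrix has rank 1, so its null space has dimension 3 − 1 = 2.

2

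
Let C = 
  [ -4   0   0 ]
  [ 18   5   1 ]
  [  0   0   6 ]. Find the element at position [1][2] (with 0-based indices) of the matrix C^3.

Characteristic polynomial: t^3 - 7t^2 - 14t + 120 = (t - 6)(t - 5)(t + 4), so the eigenvalues are -4, 5, 6.
t=-4: eigenvector (1, -2, 0).
t=5: eigenvector (0, 1, 0).
t=6: eigenvector (0, 1, 1).
P = [[1, 0, 0], [-2, 1, 1], [0, 0, 1]], D = diag(-4, 5, 6), P⁻¹ = [[1, 0, 0], [2, 1, -1], [0, 0, 1]].
C³ = P·diag(-64, 125, 216)·P⁻¹ = [[-64, 0, 0], [378, 125, 91], [0, 0, 216]].
The requested entry is 91.

91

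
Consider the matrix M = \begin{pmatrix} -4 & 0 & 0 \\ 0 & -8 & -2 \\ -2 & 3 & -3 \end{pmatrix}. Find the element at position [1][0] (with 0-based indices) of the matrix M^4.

604

Characteristic polynomial: t^3 + 15t^2 + 74t + 120 = (t + 4)(t + 5)(t + 6), so the eigenvalues are -6, -5, -4.
t=-4: eigenvector (1, 2, -4).
t=-6: eigenvector (0, 1, -1).
t=-5: eigenvector (0, -2, 3).
P = [[1, 0, 0], [2, 1, -2], [-4, -1, 3]], D = diag(-4, -6, -5), P⁻¹ = [[1, 0, 0], [2, 3, 2], [2, 1, 1]].
M⁴ = P·diag(256, 1296, 625)·P⁻¹ = [[256, 0, 0], [604, 2638, 1342], [134, -2013, -717]].
The requested entry is 604.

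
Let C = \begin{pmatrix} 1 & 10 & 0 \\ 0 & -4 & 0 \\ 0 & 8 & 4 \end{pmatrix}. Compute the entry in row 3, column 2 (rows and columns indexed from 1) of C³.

Characteristic polynomial: λ^3 - λ^2 - 16λ + 16 = (λ - 4)(λ - 1)(λ + 4), so the eigenvalues are -4, 1, 4.
λ=-4: eigenvector (-2, 1, -1).
λ=1: eigenvector (1, 0, 0).
λ=4: eigenvector (0, 0, 1).
P = [[-2, 1, 0], [1, 0, 0], [-1, 0, 1]], D = diag(-4, 1, 4), P⁻¹ = [[0, 1, 0], [1, 2, 0], [0, 1, 1]].
C³ = P·diag(-64, 1, 64)·P⁻¹ = [[1, 130, 0], [0, -64, 0], [0, 128, 64]].
The requested entry is 128.

128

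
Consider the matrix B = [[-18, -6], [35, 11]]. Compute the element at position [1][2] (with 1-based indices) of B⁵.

-4686

Characteristic polynomial: t^2 + 7t + 12 = (t + 3)(t + 4), so the eigenvalues are -4, -3.
t=-3: eigenvector (-2, 5).
t=-4: eigenvector (-3, 7).
P = [[-2, -3], [5, 7]], D = diag(-3, -4), P⁻¹ = [[7, 3], [-5, -2]].
B⁵ = P·diag(-243, -1024)·P⁻¹ = [[-11958, -4686], [27335, 10691]].
The requested entry is -4686.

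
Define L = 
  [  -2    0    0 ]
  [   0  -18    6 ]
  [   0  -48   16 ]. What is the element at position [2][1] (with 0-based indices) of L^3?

-192

Characteristic polynomial: λ^3 + 4λ^2 + 4λ = λ(λ + 2)^2, so the eigenvalues are -2, -2, 0.
λ=-2: eigenvector (0, 3, 8).
λ=-2: eigenvector (1, 0, 0).
λ=0: eigenvector (0, 1, 3).
P = [[0, 1, 0], [3, 0, 1], [8, 0, 3]], D = diag(-2, -2, 0), P⁻¹ = [[0, 3, -1], [1, 0, 0], [0, -8, 3]].
L³ = P·diag(-8, -8, 0)·P⁻¹ = [[-8, 0, 0], [0, -72, 24], [0, -192, 64]].
The requested entry is -192.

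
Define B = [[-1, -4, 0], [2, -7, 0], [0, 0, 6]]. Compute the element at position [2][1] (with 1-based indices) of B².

-16

Characteristic polynomial: λ^3 + 2λ^2 - 33λ - 90 = (λ - 6)(λ + 3)(λ + 5), so the eigenvalues are -5, -3, 6.
λ=-5: eigenvector (1, 1, 0).
λ=-3: eigenvector (-2, -1, 0).
λ=6: eigenvector (0, 0, 1).
P = [[1, -2, 0], [1, -1, 0], [0, 0, 1]], D = diag(-5, -3, 6), P⁻¹ = [[-1, 2, 0], [-1, 1, 0], [0, 0, 1]].
B² = P·diag(25, 9, 36)·P⁻¹ = [[-7, 32, 0], [-16, 41, 0], [0, 0, 36]].
The requested entry is -16.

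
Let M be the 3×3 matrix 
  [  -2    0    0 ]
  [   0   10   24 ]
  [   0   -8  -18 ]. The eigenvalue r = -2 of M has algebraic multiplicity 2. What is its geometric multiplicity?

2

M + 2I = [[0, 0, 0], [0, 12, 24], [0, -8, -16]].
This matrix has rank 1, so its null space has dimension 3 − 1 = 2.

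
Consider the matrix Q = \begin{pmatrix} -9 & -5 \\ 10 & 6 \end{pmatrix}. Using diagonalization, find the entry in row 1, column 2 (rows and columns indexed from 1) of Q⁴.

Characteristic polynomial: s^2 + 3s - 4 = (s - 1)(s + 4), so the eigenvalues are -4, 1.
s=1: eigenvector (1, -2).
s=-4: eigenvector (-1, 1).
P = [[1, -1], [-2, 1]], D = diag(1, -4), P⁻¹ = [[-1, -1], [-2, -1]].
Q⁴ = P·diag(1, 256)·P⁻¹ = [[511, 255], [-510, -254]].
The requested entry is 255.

255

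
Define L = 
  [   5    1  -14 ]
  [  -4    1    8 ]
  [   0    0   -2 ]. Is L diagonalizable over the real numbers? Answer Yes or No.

No

Characteristic polynomial: p(r) = r^3 - 4r^2 - 3r + 18 = (r - 3)^2(r + 2).
r = 3 has algebraic multiplicity 2; rank(L − 3I) = 2, so geometric multiplicity = 1.
Geometric multiplicity < algebraic multiplicity, so L is not diagonalizable.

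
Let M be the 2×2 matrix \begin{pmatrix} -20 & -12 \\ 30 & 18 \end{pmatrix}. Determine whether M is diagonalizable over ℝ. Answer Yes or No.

Yes

Characteristic polynomial: p(t) = t^2 + 2t = t(t + 2).
All 2 eigenvalues are distinct, so M is diagonalizable.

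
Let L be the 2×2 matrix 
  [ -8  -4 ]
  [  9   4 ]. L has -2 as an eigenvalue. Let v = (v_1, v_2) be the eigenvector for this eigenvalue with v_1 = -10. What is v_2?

15

L + 2I = [[-6, -4], [9, 6]].
Solving (L + 2I)v = 0 gives the eigenspace spanned by (-10, 15).
With v_1 = -10, v = (-10, 15), so v_2 = 15.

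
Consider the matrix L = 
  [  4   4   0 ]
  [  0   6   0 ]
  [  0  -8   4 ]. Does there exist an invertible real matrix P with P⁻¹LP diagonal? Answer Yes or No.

Characteristic polynomial: p(t) = t^3 - 14t^2 + 64t - 96 = (t - 6)(t - 4)^2.
t = 4 has algebraic multiplicity 2; rank(L − 4I) = 1, so geometric multiplicity = 2.
Every eigenvalue has geometric = algebraic multiplicity, so L is diagonalizable.

Yes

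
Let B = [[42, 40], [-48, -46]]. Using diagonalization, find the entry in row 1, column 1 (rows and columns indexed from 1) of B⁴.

Characteristic polynomial: λ^2 + 4λ - 12 = (λ - 2)(λ + 6), so the eigenvalues are -6, 2.
λ=2: eigenvector (1, -1).
λ=-6: eigenvector (-5, 6).
P = [[1, -5], [-1, 6]], D = diag(2, -6), P⁻¹ = [[6, 5], [1, 1]].
B⁴ = P·diag(16, 1296)·P⁻¹ = [[-6384, -6400], [7680, 7696]].
The requested entry is -6384.

-6384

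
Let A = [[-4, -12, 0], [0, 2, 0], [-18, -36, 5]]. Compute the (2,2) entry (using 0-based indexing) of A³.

Characteristic polynomial: s^3 - 3s^2 - 18s + 40 = (s - 5)(s - 2)(s + 4), so the eigenvalues are -4, 2, 5.
s=-4: eigenvector (1, 0, 2).
s=5: eigenvector (0, 0, 1).
s=2: eigenvector (-2, 1, 0).
P = [[1, 0, -2], [0, 0, 1], [2, 1, 0]], D = diag(-4, 5, 2), P⁻¹ = [[1, 2, 0], [-2, -4, 1], [0, 1, 0]].
A³ = P·diag(-64, 125, 8)·P⁻¹ = [[-64, -144, 0], [0, 8, 0], [-378, -756, 125]].
The requested entry is 125.

125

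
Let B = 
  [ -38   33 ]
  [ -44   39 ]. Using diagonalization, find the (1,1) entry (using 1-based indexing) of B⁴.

Characteristic polynomial: λ^2 - λ - 30 = (λ - 6)(λ + 5), so the eigenvalues are -5, 6.
λ=-5: eigenvector (1, 1).
λ=6: eigenvector (3, 4).
P = [[1, 3], [1, 4]], D = diag(-5, 6), P⁻¹ = [[4, -3], [-1, 1]].
B⁴ = P·diag(625, 1296)·P⁻¹ = [[-1388, 2013], [-2684, 3309]].
The requested entry is -1388.

-1388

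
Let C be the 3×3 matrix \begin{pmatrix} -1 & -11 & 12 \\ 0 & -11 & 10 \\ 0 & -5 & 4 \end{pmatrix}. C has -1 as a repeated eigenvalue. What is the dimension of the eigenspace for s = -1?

C + 1I = [[0, -11, 12], [0, -10, 10], [0, -5, 5]].
This matrix has rank 2, so its null space has dimension 3 − 2 = 1.

1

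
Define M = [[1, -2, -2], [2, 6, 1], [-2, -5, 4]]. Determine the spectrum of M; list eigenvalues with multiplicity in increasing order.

Characteristic polynomial: p(λ) = λ^3 - 11λ^2 + 39λ - 45 = (λ - 5)(λ - 3)^2.
Roots (with multiplicity): 3, 3, 5.

3, 3, 5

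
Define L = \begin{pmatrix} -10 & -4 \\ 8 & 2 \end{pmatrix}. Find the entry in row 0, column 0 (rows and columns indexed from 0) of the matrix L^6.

Characteristic polynomial: s^2 + 8s + 12 = (s + 2)(s + 6), so the eigenvalues are -6, -2.
s=-2: eigenvector (1, -2).
s=-6: eigenvector (1, -1).
P = [[1, 1], [-2, -1]], D = diag(-2, -6), P⁻¹ = [[-1, -1], [2, 1]].
L⁶ = P·diag(64, 46656)·P⁻¹ = [[93248, 46592], [-93184, -46528]].
The requested entry is 93248.

93248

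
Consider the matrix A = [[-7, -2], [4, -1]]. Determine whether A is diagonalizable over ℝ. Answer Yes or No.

Yes

Characteristic polynomial: p(r) = r^2 + 8r + 15 = (r + 3)(r + 5).
All 2 eigenvalues are distinct, so A is diagonalizable.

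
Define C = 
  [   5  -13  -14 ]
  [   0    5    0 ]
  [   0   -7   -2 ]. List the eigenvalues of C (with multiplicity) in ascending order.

Characteristic polynomial: p(s) = s^3 - 8s^2 + 5s + 50 = (s - 5)^2(s + 2).
Roots (with multiplicity): -2, 5, 5.

-2, 5, 5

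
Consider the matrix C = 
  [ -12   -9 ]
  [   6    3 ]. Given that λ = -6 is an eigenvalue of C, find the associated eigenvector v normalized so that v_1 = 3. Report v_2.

C + 6I = [[-6, -9], [6, 9]].
Solving (C + 6I)v = 0 gives the eigenspace spanned by (3, -2).
With v_1 = 3, v = (3, -2), so v_2 = -2.

-2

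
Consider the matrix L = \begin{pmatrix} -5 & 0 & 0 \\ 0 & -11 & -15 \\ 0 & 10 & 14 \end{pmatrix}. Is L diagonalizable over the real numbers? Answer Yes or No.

Characteristic polynomial: p(r) = r^3 + 2r^2 - 19r - 20 = (r - 4)(r + 1)(r + 5).
All 3 eigenvalues are distinct, so L is diagonalizable.

Yes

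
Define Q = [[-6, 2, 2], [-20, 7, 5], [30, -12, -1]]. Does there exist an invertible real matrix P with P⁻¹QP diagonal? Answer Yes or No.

Characteristic polynomial: p(r) = r^3 - 3r - 2 = (r - 2)(r + 1)^2.
r = -1 has algebraic multiplicity 2; rank(Q + 1I) = 2, so geometric multiplicity = 1.
Geometric multiplicity < algebraic multiplicity, so Q is not diagonalizable.

No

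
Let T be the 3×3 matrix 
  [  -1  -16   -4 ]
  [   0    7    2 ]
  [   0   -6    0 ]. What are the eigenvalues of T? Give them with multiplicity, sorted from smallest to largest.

Characteristic polynomial: p(μ) = μ^3 - 6μ^2 + 5μ + 12 = (μ - 4)(μ - 3)(μ + 1).
Roots (with multiplicity): -1, 3, 4.

-1, 3, 4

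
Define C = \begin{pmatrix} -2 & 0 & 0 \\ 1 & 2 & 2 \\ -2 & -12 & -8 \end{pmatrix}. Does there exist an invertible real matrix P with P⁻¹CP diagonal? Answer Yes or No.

No

Characteristic polynomial: p(r) = r^3 + 8r^2 + 20r + 16 = (r + 2)^2(r + 4).
r = -2 has algebraic multiplicity 2; rank(C + 2I) = 2, so geometric multiplicity = 1.
Geometric multiplicity < algebraic multiplicity, so C is not diagonalizable.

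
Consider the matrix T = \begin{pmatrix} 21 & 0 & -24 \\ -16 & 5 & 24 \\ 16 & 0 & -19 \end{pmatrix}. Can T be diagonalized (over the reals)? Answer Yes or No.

Characteristic polynomial: p(μ) = μ^3 - 7μ^2 - 5μ + 75 = (μ - 5)^2(μ + 3).
μ = 5 has algebraic multiplicity 2; rank(T − 5I) = 1, so geometric multiplicity = 2.
Every eigenvalue has geometric = algebraic multiplicity, so T is diagonalizable.

Yes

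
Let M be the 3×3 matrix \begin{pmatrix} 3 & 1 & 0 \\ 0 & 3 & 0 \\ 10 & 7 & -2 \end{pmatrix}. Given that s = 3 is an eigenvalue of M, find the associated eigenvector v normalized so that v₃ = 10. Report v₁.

5

M − 3I = [[0, 1, 0], [0, 0, 0], [10, 7, -5]].
Solving (M − 3I)v = 0 gives the eigenspace spanned by (5, 0, 10).
With v₃ = 10, v = (5, 0, 10), so v₁ = 5.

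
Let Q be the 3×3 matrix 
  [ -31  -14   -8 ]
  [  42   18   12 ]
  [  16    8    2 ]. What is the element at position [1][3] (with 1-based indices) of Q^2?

Characteristic polynomial: μ^3 + 11μ^2 + 36μ + 36 = (μ + 2)(μ + 3)(μ + 6), so the eigenvalues are -6, -3, -2.
μ=-3: eigenvector (1, -2, 0).
μ=-2: eigenvector (2, -3, -2).
μ=-6: eigenvector (2, -3, -1).
P = [[1, 2, 2], [-2, -3, -3], [0, -2, -1]], D = diag(-3, -2, -6), P⁻¹ = [[-3, -2, 0], [-2, -1, -1], [4, 2, 1]].
Q² = P·diag(9, 4, 36)·P⁻¹ = [[245, 118, 64], [-354, -168, -96], [-128, -64, -28]].
The requested entry is 64.

64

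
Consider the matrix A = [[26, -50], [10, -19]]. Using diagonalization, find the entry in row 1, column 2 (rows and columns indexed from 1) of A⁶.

-466550

Characteristic polynomial: λ^2 - 7λ + 6 = (λ - 6)(λ - 1), so the eigenvalues are 1, 6.
λ=6: eigenvector (5, 2).
λ=1: eigenvector (2, 1).
P = [[5, 2], [2, 1]], D = diag(6, 1), P⁻¹ = [[1, -2], [-2, 5]].
A⁶ = P·diag(46656, 1)·P⁻¹ = [[233276, -466550], [93310, -186619]].
The requested entry is -466550.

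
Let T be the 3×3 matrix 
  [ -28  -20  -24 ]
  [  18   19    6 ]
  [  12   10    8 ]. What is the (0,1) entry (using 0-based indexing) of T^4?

-1020

Characteristic polynomial: μ^3 + μ^2 - 16μ - 16 = (μ - 4)(μ + 1)(μ + 4), so the eigenvalues are -4, -1, 4.
μ=-4: eigenvector (9, -6, -4).
μ=-1: eigenvector (4, -3, -2).
μ=4: eigenvector (-2, 2, 1).
P = [[9, 4, -2], [-6, -3, 2], [-4, -2, 1]], D = diag(-4, -1, 4), P⁻¹ = [[1, 0, 2], [-2, 1, -6], [0, 2, -3]].
T⁴ = P·diag(256, 1, 256)·P⁻¹ = [[2296, -1020, 6120], [-1530, 1021, -4590], [-1020, 510, -2804]].
The requested entry is -1020.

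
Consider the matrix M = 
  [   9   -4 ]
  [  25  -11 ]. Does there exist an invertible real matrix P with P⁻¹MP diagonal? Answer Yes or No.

Characteristic polynomial: p(μ) = μ^2 + 2μ + 1 = (μ + 1)^2.
μ = -1 has algebraic multiplicity 2; rank(M + 1I) = 1, so geometric multiplicity = 1.
Geometric multiplicity < algebraic multiplicity, so M is not diagonalizable.

No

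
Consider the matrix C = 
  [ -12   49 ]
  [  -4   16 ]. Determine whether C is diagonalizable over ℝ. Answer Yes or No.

Characteristic polynomial: p(μ) = μ^2 - 4μ + 4 = (μ - 2)^2.
μ = 2 has algebraic multiplicity 2; rank(C − 2I) = 1, so geometric multiplicity = 1.
Geometric multiplicity < algebraic multiplicity, so C is not diagonalizable.

No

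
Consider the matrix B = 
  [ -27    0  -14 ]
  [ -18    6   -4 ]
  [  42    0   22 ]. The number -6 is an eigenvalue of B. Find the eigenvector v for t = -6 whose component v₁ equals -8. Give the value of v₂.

B + 6I = [[-21, 0, -14], [-18, 12, -4], [42, 0, 28]].
Solving (B + 6I)v = 0 gives the eigenspace spanned by (-8, -8, 12).
With v₁ = -8, v = (-8, -8, 12), so v₂ = -8.

-8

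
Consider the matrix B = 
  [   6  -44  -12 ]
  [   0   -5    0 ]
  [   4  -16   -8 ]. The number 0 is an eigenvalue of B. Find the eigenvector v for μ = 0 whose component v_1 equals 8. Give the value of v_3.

4

B = [[6, -44, -12], [0, -5, 0], [4, -16, -8]].
Solving (B)v = 0 gives the eigenspace spanned by (8, 0, 4).
With v_1 = 8, v = (8, 0, 4), so v_3 = 4.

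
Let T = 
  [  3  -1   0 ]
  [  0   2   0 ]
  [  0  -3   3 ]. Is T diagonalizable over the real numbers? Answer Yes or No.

Yes

Characteristic polynomial: p(μ) = μ^3 - 8μ^2 + 21μ - 18 = (μ - 3)^2(μ - 2).
μ = 3 has algebraic multiplicity 2; rank(T − 3I) = 1, so geometric multiplicity = 2.
Every eigenvalue has geometric = algebraic multiplicity, so T is diagonalizable.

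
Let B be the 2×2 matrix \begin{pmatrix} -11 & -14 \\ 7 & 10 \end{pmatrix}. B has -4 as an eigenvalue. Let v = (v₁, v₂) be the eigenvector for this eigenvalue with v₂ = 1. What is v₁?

B + 4I = [[-7, -14], [7, 14]].
Solving (B + 4I)v = 0 gives the eigenspace spanned by (-2, 1).
With v₂ = 1, v = (-2, 1), so v₁ = -2.

-2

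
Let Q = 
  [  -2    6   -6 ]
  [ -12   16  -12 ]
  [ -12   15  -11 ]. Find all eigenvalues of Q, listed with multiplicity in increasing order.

-2, 1, 4

Characteristic polynomial: p(t) = t^3 - 3t^2 - 6t + 8 = (t - 4)(t - 1)(t + 2).
Roots (with multiplicity): -2, 1, 4.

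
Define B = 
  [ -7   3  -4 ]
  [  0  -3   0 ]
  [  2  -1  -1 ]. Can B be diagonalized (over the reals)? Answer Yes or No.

Characteristic polynomial: p(λ) = λ^3 + 11λ^2 + 39λ + 45 = (λ + 3)^2(λ + 5).
λ = -3 has algebraic multiplicity 2; rank(B + 3I) = 2, so geometric multiplicity = 1.
Geometric multiplicity < algebraic multiplicity, so B is not diagonalizable.

No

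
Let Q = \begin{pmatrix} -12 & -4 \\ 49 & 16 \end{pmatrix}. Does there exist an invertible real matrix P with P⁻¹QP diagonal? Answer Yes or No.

Characteristic polynomial: p(μ) = μ^2 - 4μ + 4 = (μ - 2)^2.
μ = 2 has algebraic multiplicity 2; rank(Q − 2I) = 1, so geometric multiplicity = 1.
Geometric multiplicity < algebraic multiplicity, so Q is not diagonalizable.

No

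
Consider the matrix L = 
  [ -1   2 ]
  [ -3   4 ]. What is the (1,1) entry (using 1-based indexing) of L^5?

-61

Characteristic polynomial: t^2 - 3t + 2 = (t - 2)(t - 1), so the eigenvalues are 1, 2.
t=2: eigenvector (-2, -3).
t=1: eigenvector (1, 1).
P = [[-2, 1], [-3, 1]], D = diag(2, 1), P⁻¹ = [[1, -1], [3, -2]].
L⁵ = P·diag(32, 1)·P⁻¹ = [[-61, 62], [-93, 94]].
The requested entry is -61.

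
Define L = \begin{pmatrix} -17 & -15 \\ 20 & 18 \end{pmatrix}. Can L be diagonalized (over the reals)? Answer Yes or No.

Characteristic polynomial: p(s) = s^2 - s - 6 = (s - 3)(s + 2).
All 2 eigenvalues are distinct, so L is diagonalizable.

Yes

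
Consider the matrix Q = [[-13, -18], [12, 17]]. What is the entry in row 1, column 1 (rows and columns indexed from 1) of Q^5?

Characteristic polynomial: μ^2 - 4μ - 5 = (μ - 5)(μ + 1), so the eigenvalues are -1, 5.
μ=5: eigenvector (1, -1).
μ=-1: eigenvector (3, -2).
P = [[1, 3], [-1, -2]], D = diag(5, -1), P⁻¹ = [[-2, -3], [1, 1]].
Q⁵ = P·diag(3125, -1)·P⁻¹ = [[-6253, -9378], [6252, 9377]].
The requested entry is -6253.

-6253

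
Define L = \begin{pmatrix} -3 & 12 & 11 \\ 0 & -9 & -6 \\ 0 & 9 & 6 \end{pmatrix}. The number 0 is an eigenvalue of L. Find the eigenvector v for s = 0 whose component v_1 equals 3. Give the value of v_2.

-2

L = [[-3, 12, 11], [0, -9, -6], [0, 9, 6]].
Solving (L)v = 0 gives the eigenspace spanned by (3, -2, 3).
With v_1 = 3, v = (3, -2, 3), so v_2 = -2.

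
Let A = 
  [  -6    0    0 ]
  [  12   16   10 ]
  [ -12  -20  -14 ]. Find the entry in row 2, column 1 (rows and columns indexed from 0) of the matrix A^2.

Characteristic polynomial: t^3 + 4t^2 - 36t - 144 = (t - 6)(t + 4)(t + 6), so the eigenvalues are -6, -4, 6.
t=-6: eigenvector (1, -1, 1).
t=-4: eigenvector (0, 1, -2).
t=6: eigenvector (0, 1, -1).
P = [[1, 0, 0], [-1, 1, 1], [1, -2, -1]], D = diag(-6, -4, 6), P⁻¹ = [[1, 0, 0], [0, -1, -1], [1, 2, 1]].
A² = P·diag(36, 16, 36)·P⁻¹ = [[36, 0, 0], [0, 56, 20], [0, -40, -4]].
The requested entry is -40.

-40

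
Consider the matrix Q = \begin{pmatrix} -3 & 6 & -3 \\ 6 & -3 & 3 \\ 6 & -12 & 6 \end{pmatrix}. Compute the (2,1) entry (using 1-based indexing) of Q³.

Characteristic polynomial: s^3 - 9s = s(s - 3)(s + 3), so the eigenvalues are -3, 0, 3.
s=3: eigenvector (1, 0, -2).
s=-3: eigenvector (-1, 1, 2).
s=0: eigenvector (-1, 1, 3).
P = [[1, -1, -1], [0, 1, 1], [-2, 2, 3]], D = diag(3, -3, 0), P⁻¹ = [[1, 1, 0], [-2, 1, -1], [2, 0, 1]].
Q³ = P·diag(27, -27, 0)·P⁻¹ = [[-27, 54, -27], [54, -27, 27], [54, -108, 54]].
The requested entry is 54.

54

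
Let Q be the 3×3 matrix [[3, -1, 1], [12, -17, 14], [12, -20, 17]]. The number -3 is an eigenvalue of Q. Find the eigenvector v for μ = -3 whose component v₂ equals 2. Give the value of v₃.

Q + 3I = [[6, -1, 1], [12, -14, 14], [12, -20, 20]].
Solving (Q + 3I)v = 0 gives the eigenspace spanned by (0, 2, 2).
With v₂ = 2, v = (0, 2, 2), so v₃ = 2.

2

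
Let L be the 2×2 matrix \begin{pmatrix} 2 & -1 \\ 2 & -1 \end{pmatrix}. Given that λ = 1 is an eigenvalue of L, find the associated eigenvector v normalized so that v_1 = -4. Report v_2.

L − 1I = [[1, -1], [2, -2]].
Solving (L − 1I)v = 0 gives the eigenspace spanned by (-4, -4).
With v_1 = -4, v = (-4, -4), so v_2 = -4.

-4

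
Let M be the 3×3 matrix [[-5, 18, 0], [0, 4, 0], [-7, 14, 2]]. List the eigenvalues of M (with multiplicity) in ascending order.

Characteristic polynomial: p(μ) = μ^3 - μ^2 - 22μ + 40 = (μ - 4)(μ - 2)(μ + 5).
Roots (with multiplicity): -5, 2, 4.

-5, 2, 4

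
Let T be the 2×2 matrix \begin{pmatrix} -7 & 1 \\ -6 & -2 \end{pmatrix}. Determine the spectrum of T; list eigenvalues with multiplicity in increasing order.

Characteristic polynomial: p(λ) = λ^2 + 9λ + 20 = (λ + 4)(λ + 5).
Roots (with multiplicity): -5, -4.

-5, -4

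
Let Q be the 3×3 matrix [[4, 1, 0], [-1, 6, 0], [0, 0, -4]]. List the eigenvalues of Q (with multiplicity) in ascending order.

-4, 5, 5

Characteristic polynomial: p(μ) = μ^3 - 6μ^2 - 15μ + 100 = (μ - 5)^2(μ + 4).
Roots (with multiplicity): -4, 5, 5.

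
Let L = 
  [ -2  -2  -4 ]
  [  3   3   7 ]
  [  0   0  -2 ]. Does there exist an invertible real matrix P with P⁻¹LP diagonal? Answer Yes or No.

Yes

Characteristic polynomial: p(μ) = μ^3 + μ^2 - 2μ = μ(μ - 1)(μ + 2).
All 3 eigenvalues are distinct, so L is diagonalizable.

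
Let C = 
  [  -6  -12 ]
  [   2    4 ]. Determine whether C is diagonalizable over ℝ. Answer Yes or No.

Yes

Characteristic polynomial: p(t) = t^2 + 2t = t(t + 2).
All 2 eigenvalues are distinct, so C is diagonalizable.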